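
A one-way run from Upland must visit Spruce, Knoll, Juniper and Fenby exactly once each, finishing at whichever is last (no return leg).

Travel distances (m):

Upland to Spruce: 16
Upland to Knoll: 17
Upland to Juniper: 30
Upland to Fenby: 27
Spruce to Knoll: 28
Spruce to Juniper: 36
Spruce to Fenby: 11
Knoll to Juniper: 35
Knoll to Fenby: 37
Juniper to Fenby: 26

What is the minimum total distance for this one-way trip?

There are 4! = 24 possible orderings.
Upland → Spruce → Knoll → Juniper → Fenby: 16+28+35+26 = 105
Upland → Spruce → Knoll → Fenby → Juniper: 16+28+37+26 = 107
Upland → Spruce → Juniper → Knoll → Fenby: 16+36+35+37 = 124
Upland → Spruce → Juniper → Fenby → Knoll: 16+36+26+37 = 115
Upland → Spruce → Fenby → Knoll → Juniper: 16+11+37+35 = 99
Upland → Spruce → Fenby → Juniper → Knoll: 16+11+26+35 = 88
Upland → Knoll → Spruce → Juniper → Fenby: 17+28+36+26 = 107
Upland → Knoll → Spruce → Fenby → Juniper: 17+28+11+26 = 82
Upland → Knoll → Juniper → Spruce → Fenby: 17+35+36+11 = 99
Upland → Knoll → Juniper → Fenby → Spruce: 17+35+26+11 = 89
Upland → Knoll → Fenby → Spruce → Juniper: 17+37+11+36 = 101
Upland → Knoll → Fenby → Juniper → Spruce: 17+37+26+36 = 116
Upland → Juniper → Spruce → Knoll → Fenby: 30+36+28+37 = 131
Upland → Juniper → Spruce → Fenby → Knoll: 30+36+11+37 = 114
… (10 more)
The minimum is 82.
One shortest path: Upland → Knoll → Spruce → Fenby → Juniper.

Shortest open route: 82 m.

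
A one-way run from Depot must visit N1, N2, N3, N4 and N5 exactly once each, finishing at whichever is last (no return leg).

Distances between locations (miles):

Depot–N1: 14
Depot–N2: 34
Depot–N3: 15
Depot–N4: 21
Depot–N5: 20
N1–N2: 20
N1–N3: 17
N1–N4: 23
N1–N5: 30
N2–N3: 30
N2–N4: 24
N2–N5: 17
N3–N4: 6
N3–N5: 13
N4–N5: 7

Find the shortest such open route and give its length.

There are 5! = 120 possible orderings.
Depot → N1 → N2 → N3 → N4 → N5: 14+20+30+6+7 = 77
Depot → N1 → N2 → N3 → N5 → N4: 14+20+30+13+7 = 84
Depot → N1 → N2 → N4 → N3 → N5: 14+20+24+6+13 = 77
Depot → N1 → N2 → N4 → N5 → N3: 14+20+24+7+13 = 78
Depot → N1 → N2 → N5 → N3 → N4: 14+20+17+13+6 = 70
Depot → N1 → N2 → N5 → N4 → N3: 14+20+17+7+6 = 64
Depot → N1 → N3 → N2 → N4 → N5: 14+17+30+24+7 = 92
Depot → N1 → N3 → N2 → N5 → N4: 14+17+30+17+7 = 85
Depot → N1 → N3 → N4 → N2 → N5: 14+17+6+24+17 = 78
Depot → N1 → N3 → N4 → N5 → N2: 14+17+6+7+17 = 61
Depot → N1 → N3 → N5 → N2 → N4: 14+17+13+17+24 = 85
Depot → N1 → N3 → N5 → N4 → N2: 14+17+13+7+24 = 75
Depot → N1 → N4 → N2 → N3 → N5: 14+23+24+30+13 = 104
Depot → N1 → N4 → N2 → N5 → N3: 14+23+24+17+13 = 91
… (106 more)
The minimum is 61.
One shortest path: Depot → N1 → N3 → N4 → N5 → N2.

Shortest open route: 61 miles.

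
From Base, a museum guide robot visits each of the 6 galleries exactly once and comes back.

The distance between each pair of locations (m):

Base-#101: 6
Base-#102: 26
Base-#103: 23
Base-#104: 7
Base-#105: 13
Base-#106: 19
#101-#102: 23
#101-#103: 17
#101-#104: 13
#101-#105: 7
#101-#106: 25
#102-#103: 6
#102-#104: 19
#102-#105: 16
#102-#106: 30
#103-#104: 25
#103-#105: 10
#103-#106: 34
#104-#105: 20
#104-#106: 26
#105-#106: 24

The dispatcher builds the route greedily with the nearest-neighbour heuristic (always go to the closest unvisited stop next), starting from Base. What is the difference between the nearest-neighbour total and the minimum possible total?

From Base: #101=6, #104=7, #105=13, #106=19, #103=23, #102=26 → choose #101 (6).
From #101: #105=7, #104=13, #103=17, #102=23, #106=25 → choose #105 (7).
From #105: #103=10, #102=16, #104=20, #106=24 → choose #103 (10).
From #103: #102=6, #104=25, #106=34 → choose #102 (6).
From #102: #104=19, #106=30 → choose #104 (19).
From #104: #106=26 → choose #106 (26).
NN route Base → #101 → #105 → #103 → #102 → #104 → #106 → Base costs 93.
Optimal: Base → #101 → #105 → #103 → #102 → #106 → #104 → Base costs 92 (by enumerating all 360 distinct tours).
Excess = 93 − 92 = 1.

1 m longer than the optimal tour.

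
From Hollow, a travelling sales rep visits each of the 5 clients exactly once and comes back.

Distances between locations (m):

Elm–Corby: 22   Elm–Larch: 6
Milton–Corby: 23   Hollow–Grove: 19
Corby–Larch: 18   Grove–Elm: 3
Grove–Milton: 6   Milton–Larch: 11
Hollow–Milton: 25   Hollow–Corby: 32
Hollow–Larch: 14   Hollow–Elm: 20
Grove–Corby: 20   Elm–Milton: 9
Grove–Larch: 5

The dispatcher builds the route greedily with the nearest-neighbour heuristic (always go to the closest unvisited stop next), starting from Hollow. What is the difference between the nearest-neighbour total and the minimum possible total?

From Hollow: Larch=14, Grove=19, Elm=20, Milton=25, Corby=32 → choose Larch (14).
From Larch: Grove=5, Elm=6, Milton=11, Corby=18 → choose Grove (5).
From Grove: Elm=3, Milton=6, Corby=20 → choose Elm (3).
From Elm: Milton=9, Corby=22 → choose Milton (9).
From Milton: Corby=23 → choose Corby (23).
NN route Hollow → Larch → Grove → Elm → Milton → Corby → Hollow costs 86.
Optimal: Hollow → Elm → Grove → Milton → Corby → Larch → Hollow costs 84 (by enumerating all 60 distinct tours).
Excess = 86 − 84 = 2.

Excess over optimum: 2 m.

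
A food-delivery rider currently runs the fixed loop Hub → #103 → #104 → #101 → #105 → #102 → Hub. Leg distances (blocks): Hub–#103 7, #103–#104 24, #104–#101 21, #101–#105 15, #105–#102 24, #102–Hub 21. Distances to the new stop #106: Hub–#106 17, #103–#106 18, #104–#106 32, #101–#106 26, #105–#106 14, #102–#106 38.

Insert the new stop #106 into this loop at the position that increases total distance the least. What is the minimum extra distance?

Insertion cost between consecutive stops i–j is d(i,#106) + d(#106,j) − d(i,j):
  between Hub and #103: 17 + 18 − 7 = 28
  between #103 and #104: 18 + 32 − 24 = 26
  between #104 and #101: 32 + 26 − 21 = 37
  between #101 and #105: 26 + 14 − 15 = 25
  between #105 and #102: 14 + 38 − 24 = 28
  between #102 and Hub: 38 + 17 − 21 = 34
Cheapest insertion is between #101 and #105, adding 25.
New total = 112 + 25 = 137.

+25 blocks — insert #106 between #101 and #105.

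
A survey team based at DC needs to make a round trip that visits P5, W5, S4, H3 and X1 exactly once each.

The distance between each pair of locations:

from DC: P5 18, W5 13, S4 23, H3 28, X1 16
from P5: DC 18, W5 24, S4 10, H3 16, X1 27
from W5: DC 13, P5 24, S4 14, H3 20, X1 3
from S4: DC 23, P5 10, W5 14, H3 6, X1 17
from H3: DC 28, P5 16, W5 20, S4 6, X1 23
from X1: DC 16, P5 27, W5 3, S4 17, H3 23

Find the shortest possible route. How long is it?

DC → P5 → W5 → S4 → H3 → X1 → DC: 18+24+14+6+23+16 = 101
DC → P5 → W5 → S4 → X1 → H3 → DC: 18+24+14+17+23+28 = 124
DC → P5 → W5 → H3 → S4 → X1 → DC: 18+24+20+6+17+16 = 101
DC → P5 → W5 → H3 → X1 → S4 → DC: 18+24+20+23+17+23 = 125
DC → P5 → W5 → X1 → S4 → H3 → DC: 18+24+3+17+6+28 = 96
DC → P5 → W5 → X1 → H3 → S4 → DC: 18+24+3+23+6+23 = 97
DC → P5 → S4 → W5 → H3 → X1 → DC: 18+10+14+20+23+16 = 101
DC → P5 → S4 → W5 → X1 → H3 → DC: 18+10+14+3+23+28 = 96
DC → P5 → S4 → H3 → W5 → X1 → DC: 18+10+6+20+3+16 = 73
DC → P5 → S4 → H3 → X1 → W5 → DC: 18+10+6+23+3+13 = 73
DC → P5 → S4 → X1 → W5 → H3 → DC: 18+10+17+3+20+28 = 96
DC → P5 → S4 → X1 → H3 → W5 → DC: 18+10+17+23+20+13 = 101
DC → P5 → H3 → W5 → S4 → X1 → DC: 18+16+20+14+17+16 = 101
DC → P5 → H3 → W5 → X1 → S4 → DC: 18+16+20+3+17+23 = 97
… (46 more)
The minimum is 73.
One optimal route: DC → P5 → S4 → H3 → W5 → X1 → DC (or its reverse).

73 — the shortest possible round trip.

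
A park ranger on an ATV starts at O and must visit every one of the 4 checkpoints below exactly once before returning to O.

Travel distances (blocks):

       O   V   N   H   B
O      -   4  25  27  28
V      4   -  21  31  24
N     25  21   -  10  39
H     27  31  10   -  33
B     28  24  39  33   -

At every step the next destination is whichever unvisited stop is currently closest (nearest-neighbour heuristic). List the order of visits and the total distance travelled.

From O: distances to unvisited — V=4, N=25, H=27, B=28. Nearest is V (4).
From V: distances to unvisited — N=21, B=24, H=31. Nearest is N (21).
From N: distances to unvisited — H=10, B=39. Nearest is H (10).
From H: distances to unvisited — B=33. Nearest is B (33).
Return B→O: 28.
Total = 4 + 21 + 10 + 33 + 28 = 96.

Total distance 96 blocks via the nearest-neighbour route O → V → N → H → B → O.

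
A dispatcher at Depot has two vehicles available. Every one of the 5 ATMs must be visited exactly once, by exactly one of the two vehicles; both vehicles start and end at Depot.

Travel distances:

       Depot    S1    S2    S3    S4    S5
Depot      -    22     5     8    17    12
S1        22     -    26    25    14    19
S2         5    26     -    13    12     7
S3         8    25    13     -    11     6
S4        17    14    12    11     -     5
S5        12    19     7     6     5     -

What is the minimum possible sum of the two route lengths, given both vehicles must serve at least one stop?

Try each way of splitting the stops between the two vehicles (each non-empty) and, for each split, find the best tour for each vehicle:
  {S1} + {S2, S3, S4, S5}: 44 + 36 = 80
  {S2} + {S1, S3, S4, S5}: 10 + 55 = 65
  {S1, S2} + {S3, S4, S5}: 53 + 36 = 89
  {S3} + {S1, S2, S4, S5}: 16 + 53 = 69
  {S1, S3} + {S2, S4, S5}: 55 + 34 = 89
  {S2, S3} + {S1, S4, S5}: 26 + 53 = 79
  … (15 splits in total)
Best: vehicle 1 Depot → S2 → Depot = 10; vehicle 2 Depot → S1 → S4 → S5 → S3 → Depot = 55; combined 65.

65 — the smallest possible combined total.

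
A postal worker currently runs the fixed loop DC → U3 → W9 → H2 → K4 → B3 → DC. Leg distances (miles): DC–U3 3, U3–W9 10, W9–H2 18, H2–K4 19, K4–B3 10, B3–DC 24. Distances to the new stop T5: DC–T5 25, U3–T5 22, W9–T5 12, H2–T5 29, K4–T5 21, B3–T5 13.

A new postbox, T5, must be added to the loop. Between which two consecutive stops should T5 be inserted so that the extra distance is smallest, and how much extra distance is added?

Minimum extra distance: 14 miles, inserting T5 between B3 and DC.

Insertion cost between consecutive stops i–j is d(i,T5) + d(T5,j) − d(i,j):
  between DC and U3: 25 + 22 − 3 = 44
  between U3 and W9: 22 + 12 − 10 = 24
  between W9 and H2: 12 + 29 − 18 = 23
  between H2 and K4: 29 + 21 − 19 = 31
  between K4 and B3: 21 + 13 − 10 = 24
  between B3 and DC: 13 + 25 − 24 = 14
Cheapest insertion is between B3 and DC, adding 14.
New total = 84 + 14 = 98.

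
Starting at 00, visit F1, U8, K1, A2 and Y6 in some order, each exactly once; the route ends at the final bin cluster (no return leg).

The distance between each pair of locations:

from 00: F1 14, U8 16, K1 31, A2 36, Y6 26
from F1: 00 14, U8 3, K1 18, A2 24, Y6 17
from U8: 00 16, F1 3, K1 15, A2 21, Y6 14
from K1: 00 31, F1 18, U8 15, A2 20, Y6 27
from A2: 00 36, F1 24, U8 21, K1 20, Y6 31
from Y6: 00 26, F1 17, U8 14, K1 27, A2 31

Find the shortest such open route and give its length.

There are 5! = 120 possible orderings.
00 - F1 - U8 - K1 - A2 - Y6: 14+3+15+20+31 = 83
00 - F1 - U8 - K1 - Y6 - A2: 14+3+15+27+31 = 90
00 - F1 - U8 - A2 - K1 - Y6: 14+3+21+20+27 = 85
00 - F1 - U8 - A2 - Y6 - K1: 14+3+21+31+27 = 96
00 - F1 - U8 - Y6 - K1 - A2: 14+3+14+27+20 = 78
00 - F1 - U8 - Y6 - A2 - K1: 14+3+14+31+20 = 82
00 - F1 - K1 - U8 - A2 - Y6: 14+18+15+21+31 = 99
00 - F1 - K1 - U8 - Y6 - A2: 14+18+15+14+31 = 92
00 - F1 - K1 - A2 - U8 - Y6: 14+18+20+21+14 = 87
00 - F1 - K1 - A2 - Y6 - U8: 14+18+20+31+14 = 97
00 - F1 - K1 - Y6 - U8 - A2: 14+18+27+14+21 = 94
00 - F1 - K1 - Y6 - A2 - U8: 14+18+27+31+21 = 111
00 - F1 - A2 - U8 - K1 - Y6: 14+24+21+15+27 = 101
00 - F1 - A2 - U8 - Y6 - K1: 14+24+21+14+27 = 100
… (106 more)
The minimum is 78.
One shortest path: 00 → F1 → U8 → Y6 → K1 → A2.

78 — the minimum one-way total.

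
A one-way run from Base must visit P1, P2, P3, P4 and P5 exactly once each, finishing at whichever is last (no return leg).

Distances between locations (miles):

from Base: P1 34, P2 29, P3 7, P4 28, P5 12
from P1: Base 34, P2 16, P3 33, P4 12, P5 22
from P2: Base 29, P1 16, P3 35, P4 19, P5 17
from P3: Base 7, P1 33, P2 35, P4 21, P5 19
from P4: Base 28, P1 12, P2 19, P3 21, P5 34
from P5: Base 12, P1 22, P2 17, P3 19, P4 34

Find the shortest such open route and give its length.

There are 5! = 120 possible orderings.
Base→P1→P2→P3→P4→P5: 34+16+35+21+34 = 140
Base→P1→P2→P3→P5→P4: 34+16+35+19+34 = 138
Base→P1→P2→P4→P3→P5: 34+16+19+21+19 = 109
Base→P1→P2→P4→P5→P3: 34+16+19+34+19 = 122
Base→P1→P2→P5→P3→P4: 34+16+17+19+21 = 107
Base→P1→P2→P5→P4→P3: 34+16+17+34+21 = 122
Base→P1→P3→P2→P4→P5: 34+33+35+19+34 = 155
Base→P1→P3→P2→P5→P4: 34+33+35+17+34 = 153
Base→P1→P3→P4→P2→P5: 34+33+21+19+17 = 124
Base→P1→P3→P4→P5→P2: 34+33+21+34+17 = 139
Base→P1→P3→P5→P2→P4: 34+33+19+17+19 = 122
Base→P1→P3→P5→P4→P2: 34+33+19+34+19 = 139
Base→P1→P4→P2→P3→P5: 34+12+19+35+19 = 119
Base→P1→P4→P2→P5→P3: 34+12+19+17+19 = 101
… (106 more)
Base→P3→P5→P2→P1→P4: 7+19+17+16+12 = 71  ← best
The minimum is 71.
One shortest path: Base → P3 → P5 → P2 → P1 → P4.

Shortest open route: 71 miles.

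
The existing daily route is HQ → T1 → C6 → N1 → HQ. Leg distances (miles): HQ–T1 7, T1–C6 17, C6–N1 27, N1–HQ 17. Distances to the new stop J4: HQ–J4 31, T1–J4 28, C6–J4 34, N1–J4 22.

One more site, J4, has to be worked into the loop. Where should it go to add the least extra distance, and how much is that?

Insertion cost between consecutive stops i–j is d(i,J4) + d(J4,j) − d(i,j):
  between HQ and T1: 31 + 28 − 7 = 52
  between T1 and C6: 28 + 34 − 17 = 45
  between C6 and N1: 34 + 22 − 27 = 29
  between N1 and HQ: 22 + 31 − 17 = 36
Cheapest insertion is between C6 and N1, adding 29.
New total = 68 + 29 = 97.

+29 miles — insert J4 between C6 and N1.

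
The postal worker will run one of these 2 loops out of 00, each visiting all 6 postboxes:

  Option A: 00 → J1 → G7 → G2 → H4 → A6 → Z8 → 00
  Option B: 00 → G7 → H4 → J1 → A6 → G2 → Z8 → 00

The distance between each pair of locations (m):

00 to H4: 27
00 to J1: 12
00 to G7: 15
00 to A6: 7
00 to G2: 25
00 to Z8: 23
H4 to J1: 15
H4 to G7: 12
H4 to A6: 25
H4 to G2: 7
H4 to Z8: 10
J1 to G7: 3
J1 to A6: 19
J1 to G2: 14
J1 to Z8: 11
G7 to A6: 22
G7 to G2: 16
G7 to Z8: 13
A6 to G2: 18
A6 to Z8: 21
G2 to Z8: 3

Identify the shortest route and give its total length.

Option A: 12 + 3 + 16 + 7 + 25 + 21 + 23 = 107
Option B: 15 + 12 + 15 + 19 + 18 + 3 + 23 = 105

105 m — Option B is the shortest.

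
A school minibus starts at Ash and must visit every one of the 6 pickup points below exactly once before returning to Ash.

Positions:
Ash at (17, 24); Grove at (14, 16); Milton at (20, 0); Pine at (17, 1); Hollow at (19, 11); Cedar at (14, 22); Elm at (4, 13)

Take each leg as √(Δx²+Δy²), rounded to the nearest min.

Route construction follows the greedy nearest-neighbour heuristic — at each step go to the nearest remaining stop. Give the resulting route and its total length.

From Ash: distances to unvisited — Cedar=4, Grove=9, Hollow=13, Elm=17, Pine=23, Milton=24. Nearest is Cedar (4).
From Cedar: distances to unvisited — Grove=6, Hollow=12, Elm=13, Pine=21, Milton=23. Nearest is Grove (6).
From Grove: distances to unvisited — Hollow=7, Elm=10, Pine=15, Milton=17. Nearest is Hollow (7).
From Hollow: distances to unvisited — Pine=10, Milton=11, Elm=15. Nearest is Pine (10).
From Pine: distances to unvisited — Milton=3, Elm=18. Nearest is Milton (3).
From Milton: distances to unvisited — Elm=21. Nearest is Elm (21).
Return Elm→Ash: 17.
Total = 4 + 6 + 7 + 10 + 3 + 21 + 17 = 68.

Total distance 68 min via the nearest-neighbour route Ash → Cedar → Grove → Hollow → Pine → Milton → Elm → Ash.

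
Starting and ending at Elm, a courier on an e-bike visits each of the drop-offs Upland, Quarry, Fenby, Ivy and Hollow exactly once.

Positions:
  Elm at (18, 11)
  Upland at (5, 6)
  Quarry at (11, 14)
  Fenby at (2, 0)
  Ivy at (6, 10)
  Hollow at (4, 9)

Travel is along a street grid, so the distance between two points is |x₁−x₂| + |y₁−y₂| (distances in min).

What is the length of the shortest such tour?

Shortest round trip = 60 min.

Elm - Upland - Quarry - Fenby - Ivy - Hollow - Elm: 18+14+23+14+3+16 = 88
Elm - Upland - Quarry - Fenby - Hollow - Ivy - Elm: 18+14+23+11+3+13 = 82
Elm - Upland - Quarry - Ivy - Fenby - Hollow - Elm: 18+14+9+14+11+16 = 82
Elm - Upland - Quarry - Ivy - Hollow - Fenby - Elm: 18+14+9+3+11+27 = 82
Elm - Upland - Quarry - Hollow - Fenby - Ivy - Elm: 18+14+12+11+14+13 = 82
Elm - Upland - Quarry - Hollow - Ivy - Fenby - Elm: 18+14+12+3+14+27 = 88
Elm - Upland - Fenby - Quarry - Ivy - Hollow - Elm: 18+9+23+9+3+16 = 78
Elm - Upland - Fenby - Quarry - Hollow - Ivy - Elm: 18+9+23+12+3+13 = 78
Elm - Upland - Fenby - Ivy - Quarry - Hollow - Elm: 18+9+14+9+12+16 = 78
Elm - Upland - Fenby - Ivy - Hollow - Quarry - Elm: 18+9+14+3+12+10 = 66
Elm - Upland - Fenby - Hollow - Quarry - Ivy - Elm: 18+9+11+12+9+13 = 72
Elm - Upland - Fenby - Hollow - Ivy - Quarry - Elm: 18+9+11+3+9+10 = 60
Elm - Upland - Ivy - Quarry - Fenby - Hollow - Elm: 18+5+9+23+11+16 = 82
Elm - Upland - Ivy - Quarry - Hollow - Fenby - Elm: 18+5+9+12+11+27 = 82
… (46 more)
The minimum is 60.
One optimal route: Elm → Upland → Fenby → Hollow → Ivy → Quarry → Elm (or its reverse).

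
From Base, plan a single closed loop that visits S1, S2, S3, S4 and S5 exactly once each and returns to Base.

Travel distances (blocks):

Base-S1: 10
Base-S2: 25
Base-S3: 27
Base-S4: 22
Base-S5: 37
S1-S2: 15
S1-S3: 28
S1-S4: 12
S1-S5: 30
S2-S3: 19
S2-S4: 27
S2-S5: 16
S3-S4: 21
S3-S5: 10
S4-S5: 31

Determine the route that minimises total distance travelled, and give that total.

Minimum total distance: 94 blocks.

There are 60 distinct closed tours to check (reversals are equivalent).
Base-S1-S2-S3-S4-S5-Base: 10+15+19+21+31+37 = 133
Base-S1-S2-S3-S5-S4-Base: 10+15+19+10+31+22 = 107
Base-S1-S2-S4-S3-S5-Base: 10+15+27+21+10+37 = 120
Base-S1-S2-S4-S5-S3-Base: 10+15+27+31+10+27 = 120
Base-S1-S2-S5-S3-S4-Base: 10+15+16+10+21+22 = 94
Base-S1-S2-S5-S4-S3-Base: 10+15+16+31+21+27 = 120
Base-S1-S3-S2-S4-S5-Base: 10+28+19+27+31+37 = 152
Base-S1-S3-S2-S5-S4-Base: 10+28+19+16+31+22 = 126
Base-S1-S3-S4-S2-S5-Base: 10+28+21+27+16+37 = 139
Base-S1-S3-S4-S5-S2-Base: 10+28+21+31+16+25 = 131
Base-S1-S3-S5-S2-S4-Base: 10+28+10+16+27+22 = 113
Base-S1-S3-S5-S4-S2-Base: 10+28+10+31+27+25 = 131
Base-S1-S4-S2-S3-S5-Base: 10+12+27+19+10+37 = 115
Base-S1-S4-S2-S5-S3-Base: 10+12+27+16+10+27 = 102
… (46 more)
The minimum is 94.
One optimal route: Base → S1 → S2 → S5 → S3 → S4 → Base (or its reverse).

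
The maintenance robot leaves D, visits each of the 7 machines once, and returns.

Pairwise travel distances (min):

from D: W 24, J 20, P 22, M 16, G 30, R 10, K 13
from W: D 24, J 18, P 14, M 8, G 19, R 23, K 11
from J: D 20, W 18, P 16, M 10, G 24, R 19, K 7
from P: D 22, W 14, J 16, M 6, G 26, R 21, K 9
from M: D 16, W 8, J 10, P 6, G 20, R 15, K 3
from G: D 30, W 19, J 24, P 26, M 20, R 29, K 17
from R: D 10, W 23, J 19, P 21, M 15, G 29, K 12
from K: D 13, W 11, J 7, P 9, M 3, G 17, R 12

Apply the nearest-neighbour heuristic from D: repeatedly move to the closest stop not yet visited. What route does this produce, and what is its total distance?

D → [R:10 / K:13 / M:16 / J:20 / P:22 / W:24 / G:30] → R (10)
R → [K:12 / M:15 / J:19 / P:21 / W:23 / G:29] → K (12)
K → [M:3 / J:7 / P:9 / W:11 / G:17] → M (3)
M → [P:6 / W:8 / J:10 / G:20] → P (6)
P → [W:14 / J:16 / G:26] → W (14)
W → [J:18 / G:19] → J (18)
J → [G:24] → G (24)
Return G→D: 30.
Total = 10 + 12 + 3 + 6 + 14 + 18 + 24 + 30 = 117.

Total distance 117 min via the nearest-neighbour route D → R → K → M → P → W → J → G → D.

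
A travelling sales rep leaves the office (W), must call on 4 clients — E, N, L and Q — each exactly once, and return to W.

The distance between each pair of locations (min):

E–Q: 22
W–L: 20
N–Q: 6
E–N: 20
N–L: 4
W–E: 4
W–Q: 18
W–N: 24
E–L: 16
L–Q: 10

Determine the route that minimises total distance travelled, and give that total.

Shortest round trip = 48 min.

There are 12 distinct closed tours to check (reversals are equivalent).
W→E→N→L→Q→W: 4+20+4+10+18 = 56
W→E→N→Q→L→W: 4+20+6+10+20 = 60
W→E→L→N→Q→W: 4+16+4+6+18 = 48
W→E→L→Q→N→W: 4+16+10+6+24 = 60
W→E→Q→N→L→W: 4+22+6+4+20 = 56
W→E→Q→L→N→W: 4+22+10+4+24 = 64
W→N→E→L→Q→W: 24+20+16+10+18 = 88
W→N→E→Q→L→W: 24+20+22+10+20 = 96
W→N→L→E→Q→W: 24+4+16+22+18 = 84
W→N→Q→E→L→W: 24+6+22+16+20 = 88
W→L→E→N→Q→W: 20+16+20+6+18 = 80
W→L→N→E→Q→W: 20+4+20+22+18 = 84
The minimum is 48.
One optimal route: W → E → L → N → Q → W (or its reverse).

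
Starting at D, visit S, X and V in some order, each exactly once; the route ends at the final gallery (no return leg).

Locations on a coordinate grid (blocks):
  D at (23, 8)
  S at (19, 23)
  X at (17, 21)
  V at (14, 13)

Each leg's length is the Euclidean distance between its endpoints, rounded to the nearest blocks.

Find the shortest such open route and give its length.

22 blocks — the minimum one-way total.

There are 3! = 6 possible orderings.
D - S - X - V: 16+3+9 = 28
D - S - V - X: 16+11+9 = 36
D - X - S - V: 14+3+11 = 28
D - X - V - S: 14+9+11 = 34
D - V - S - X: 10+11+3 = 24
D - V - X - S: 10+9+3 = 22
The minimum is 22.
One shortest path: D → V → X → S.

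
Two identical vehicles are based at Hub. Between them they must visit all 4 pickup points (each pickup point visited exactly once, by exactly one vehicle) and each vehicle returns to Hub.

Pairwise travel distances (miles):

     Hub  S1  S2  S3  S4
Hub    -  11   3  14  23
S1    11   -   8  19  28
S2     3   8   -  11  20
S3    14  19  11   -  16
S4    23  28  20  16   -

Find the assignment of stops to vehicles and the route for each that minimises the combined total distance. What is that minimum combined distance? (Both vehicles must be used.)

Minimum combined distance: 75 miles.

Try each way of splitting the stops between the two vehicles (each non-empty) and, for each split, find the best tour for each vehicle:
  {S1} + {S2, S3, S4}: 22 + 53 = 75
  {S2} + {S1, S3, S4}: 6 + 69 = 75
  {S1, S2} + {S3, S4}: 22 + 53 = 75
  {S3} + {S1, S2, S4}: 28 + 62 = 90
  {S1, S3} + {S2, S4}: 44 + 46 = 90
  {S2, S3} + {S1, S4}: 28 + 62 = 90
  … (7 splits in total)
Best: vehicle 1 Hub → S1 → Hub = 22; vehicle 2 Hub → S2 → S3 → S4 → Hub = 53; combined 75.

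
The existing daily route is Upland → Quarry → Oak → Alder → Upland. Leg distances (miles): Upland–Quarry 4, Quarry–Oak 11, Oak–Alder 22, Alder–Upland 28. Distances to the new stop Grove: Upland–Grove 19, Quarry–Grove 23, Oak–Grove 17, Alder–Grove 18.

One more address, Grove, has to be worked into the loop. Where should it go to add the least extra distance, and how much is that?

Insertion cost between consecutive stops i–j is d(i,Grove) + d(Grove,j) − d(i,j):
  between Upland and Quarry: 19 + 23 − 4 = 38
  between Quarry and Oak: 23 + 17 − 11 = 29
  between Oak and Alder: 17 + 18 − 22 = 13
  between Alder and Upland: 18 + 19 − 28 = 9
Cheapest insertion is between Alder and Upland, adding 9.
New total = 65 + 9 = 74.

Minimum extra distance: 9 miles, inserting Grove between Alder and Upland.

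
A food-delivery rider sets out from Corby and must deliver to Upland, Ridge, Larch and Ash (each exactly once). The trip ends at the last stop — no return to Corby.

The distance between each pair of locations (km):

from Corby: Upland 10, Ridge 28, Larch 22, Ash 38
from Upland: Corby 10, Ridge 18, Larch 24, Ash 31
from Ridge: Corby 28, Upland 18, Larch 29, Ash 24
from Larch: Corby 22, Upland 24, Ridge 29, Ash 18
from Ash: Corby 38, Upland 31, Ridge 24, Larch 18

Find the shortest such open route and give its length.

There are 4! = 24 possible orderings.
Corby → Upland → Ridge → Larch → Ash: 10+18+29+18 = 75
Corby → Upland → Ridge → Ash → Larch: 10+18+24+18 = 70
Corby → Upland → Larch → Ridge → Ash: 10+24+29+24 = 87
Corby → Upland → Larch → Ash → Ridge: 10+24+18+24 = 76
Corby → Upland → Ash → Ridge → Larch: 10+31+24+29 = 94
Corby → Upland → Ash → Larch → Ridge: 10+31+18+29 = 88
Corby → Ridge → Upland → Larch → Ash: 28+18+24+18 = 88
Corby → Ridge → Upland → Ash → Larch: 28+18+31+18 = 95
Corby → Ridge → Larch → Upland → Ash: 28+29+24+31 = 112
Corby → Ridge → Larch → Ash → Upland: 28+29+18+31 = 106
Corby → Ridge → Ash → Upland → Larch: 28+24+31+24 = 107
Corby → Ridge → Ash → Larch → Upland: 28+24+18+24 = 94
Corby → Larch → Upland → Ridge → Ash: 22+24+18+24 = 88
Corby → Larch → Upland → Ash → Ridge: 22+24+31+24 = 101
… (10 more)
The minimum is 70.
One shortest path: Corby → Upland → Ridge → Ash → Larch.

70 km — the minimum one-way total.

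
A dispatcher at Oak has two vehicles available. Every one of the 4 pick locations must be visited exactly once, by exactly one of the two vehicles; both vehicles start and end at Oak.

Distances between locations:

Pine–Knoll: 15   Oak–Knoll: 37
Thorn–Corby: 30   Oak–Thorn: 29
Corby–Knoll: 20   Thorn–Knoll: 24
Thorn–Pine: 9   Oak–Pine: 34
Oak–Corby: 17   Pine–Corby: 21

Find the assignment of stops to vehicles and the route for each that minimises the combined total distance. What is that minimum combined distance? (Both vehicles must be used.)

Check every non-empty split of the stops between the two vehicles; for each half take its own optimal tour:
  {Thorn} + {Pine, Corby, Knoll}: 58 + 86 = 144
  {Pine} + {Thorn, Corby, Knoll}: 68 + 90 = 158
  {Thorn, Pine} + {Corby, Knoll}: 72 + 74 = 146
  {Corby} + {Thorn, Pine, Knoll}: 34 + 90 = 124
  {Thorn, Corby} + {Pine, Knoll}: 76 + 86 = 162
  {Pine, Corby} + {Thorn, Knoll}: 72 + 90 = 162
  … (7 splits in total)
Best: vehicle 1 Oak → Corby → Oak = 34; vehicle 2 Oak → Thorn → Pine → Knoll → Oak = 90; combined 124.

124 — the smallest possible combined total.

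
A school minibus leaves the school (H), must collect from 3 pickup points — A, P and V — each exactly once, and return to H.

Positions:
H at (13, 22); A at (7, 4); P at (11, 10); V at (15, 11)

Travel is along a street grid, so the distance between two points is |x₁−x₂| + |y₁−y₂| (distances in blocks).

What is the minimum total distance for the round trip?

Shortest round trip = 52 blocks.

With 3 stops there are 3!/2 = 3 distinct round trips (a route and its reverse cost the same).
H → A → P → V → H: 24+10+5+13 = 52
H → A → V → P → H: 24+15+5+14 = 58
H → P → A → V → H: 14+10+15+13 = 52
The minimum is 52.
One optimal route: H → A → P → V → H (or its reverse).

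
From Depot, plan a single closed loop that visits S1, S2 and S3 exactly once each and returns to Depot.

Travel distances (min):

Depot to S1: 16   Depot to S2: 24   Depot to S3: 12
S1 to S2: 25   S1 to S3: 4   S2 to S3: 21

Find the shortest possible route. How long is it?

Depot - S1 - S2 - S3 - Depot: 16+25+21+12 = 74
Depot - S1 - S3 - S2 - Depot: 16+4+21+24 = 65
Depot - S2 - S1 - S3 - Depot: 24+25+4+12 = 65
The minimum is 65.
One optimal route: Depot → S1 → S3 → S2 → Depot (or its reverse).

Minimum total distance: 65 min.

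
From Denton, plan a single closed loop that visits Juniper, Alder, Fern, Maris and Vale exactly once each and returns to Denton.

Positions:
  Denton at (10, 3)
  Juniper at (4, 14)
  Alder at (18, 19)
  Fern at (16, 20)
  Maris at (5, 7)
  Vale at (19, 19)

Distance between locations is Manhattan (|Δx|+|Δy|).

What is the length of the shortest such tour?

Shortest round trip = 64.

Denton→Juniper→Alder→Fern→Maris→Vale→Denton: 17+19+3+24+26+25 = 114
Denton→Juniper→Alder→Fern→Vale→Maris→Denton: 17+19+3+4+26+9 = 78
Denton→Juniper→Alder→Maris→Fern→Vale→Denton: 17+19+25+24+4+25 = 114
Denton→Juniper→Alder→Maris→Vale→Fern→Denton: 17+19+25+26+4+23 = 114
Denton→Juniper→Alder→Vale→Fern→Maris→Denton: 17+19+1+4+24+9 = 74
Denton→Juniper→Alder→Vale→Maris→Fern→Denton: 17+19+1+26+24+23 = 110
Denton→Juniper→Fern→Alder→Maris→Vale→Denton: 17+18+3+25+26+25 = 114
Denton→Juniper→Fern→Alder→Vale→Maris→Denton: 17+18+3+1+26+9 = 74
Denton→Juniper→Fern→Maris→Alder→Vale→Denton: 17+18+24+25+1+25 = 110
Denton→Juniper→Fern→Maris→Vale→Alder→Denton: 17+18+24+26+1+24 = 110
Denton→Juniper→Fern→Vale→Alder→Maris→Denton: 17+18+4+1+25+9 = 74
Denton→Juniper→Fern→Vale→Maris→Alder→Denton: 17+18+4+26+25+24 = 114
Denton→Juniper→Maris→Alder→Fern→Vale→Denton: 17+8+25+3+4+25 = 82
Denton→Juniper→Maris→Alder→Vale→Fern→Denton: 17+8+25+1+4+23 = 78
… (46 more)
Denton→Alder→Vale→Fern→Juniper→Maris→Denton: 24+1+4+18+8+9 = 64  ← best
The minimum is 64.
One optimal route: Denton → Alder → Vale → Fern → Juniper → Maris → Denton (or its reverse).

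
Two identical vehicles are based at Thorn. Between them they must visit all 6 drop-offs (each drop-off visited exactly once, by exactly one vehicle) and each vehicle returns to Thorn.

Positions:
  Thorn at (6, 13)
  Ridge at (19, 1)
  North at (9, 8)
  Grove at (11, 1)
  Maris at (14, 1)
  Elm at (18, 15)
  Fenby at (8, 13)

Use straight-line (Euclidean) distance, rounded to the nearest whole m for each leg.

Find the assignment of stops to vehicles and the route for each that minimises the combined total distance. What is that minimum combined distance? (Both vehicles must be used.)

Try each way of splitting the stops between the two vehicles (each non-empty) and, for each split, find the best tour for each vehicle:
  {Ridge} + {North, Grove, Maris, Elm, Fenby}: 36 + 43 = 79
  {North} + {Ridge, Grove, Maris, Elm, Fenby}: 12 + 47 = 59
  {Ridge, North} + {Grove, Maris, Elm, Fenby}: 36 + 43 = 79
  {Grove} + {Ridge, North, Maris, Elm, Fenby}: 26 + 46 = 72
  {Ridge, Grove} + {North, Maris, Elm, Fenby}: 39 + 42 = 81
  {North, Grove} + {Ridge, Maris, Elm, Fenby}: 26 + 45 = 71
  … (31 splits in total)
  {Ridge, North, Grove, Maris, Elm} + {Fenby}: 47 + 4 = 51  ← best
Best: vehicle 1 Thorn → North → Grove → Maris → Ridge → Elm → Thorn = 47; vehicle 2 Thorn → Fenby → Thorn = 4; combined 51.

51 m — the smallest possible combined total.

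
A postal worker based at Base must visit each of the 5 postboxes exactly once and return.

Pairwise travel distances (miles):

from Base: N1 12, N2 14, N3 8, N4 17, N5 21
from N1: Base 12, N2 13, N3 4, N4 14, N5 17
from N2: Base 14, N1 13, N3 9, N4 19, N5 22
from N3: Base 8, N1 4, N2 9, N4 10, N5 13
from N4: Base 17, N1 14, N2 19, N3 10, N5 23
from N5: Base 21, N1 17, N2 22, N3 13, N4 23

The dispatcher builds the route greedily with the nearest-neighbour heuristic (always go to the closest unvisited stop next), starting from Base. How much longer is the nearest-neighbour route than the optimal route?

The nearest-neighbour route is 4 miles longer than optimal.

From Base: N3=8, N1=12, N2=14, N4=17, N5=21 → choose N3 (8).
From N3: N1=4, N2=9, N4=10, N5=13 → choose N1 (4).
From N1: N2=13, N4=14, N5=17 → choose N2 (13).
From N2: N4=19, N5=22 → choose N4 (19).
From N4: N5=23 → choose N5 (23).
NN route Base → N3 → N1 → N2 → N4 → N5 → Base costs 88.
Optimal: Base → N2 → N1 → N3 → N5 → N4 → Base costs 84 (by enumerating all 60 distinct tours).
Excess = 88 − 84 = 4.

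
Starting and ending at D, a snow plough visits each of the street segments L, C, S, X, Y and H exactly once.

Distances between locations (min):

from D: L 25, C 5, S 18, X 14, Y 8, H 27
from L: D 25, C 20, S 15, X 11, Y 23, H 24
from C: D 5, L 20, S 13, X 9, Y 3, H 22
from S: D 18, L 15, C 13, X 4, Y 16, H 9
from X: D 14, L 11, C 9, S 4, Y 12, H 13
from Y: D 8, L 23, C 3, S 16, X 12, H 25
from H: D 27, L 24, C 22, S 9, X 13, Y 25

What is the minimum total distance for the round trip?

Minimum total distance: 82 min.

There are 360 distinct closed tours to check (reversals are equivalent).
D → L → C → S → X → Y → H → D: 25+20+13+4+12+25+27 = 126
D → L → C → S → X → H → Y → D: 25+20+13+4+13+25+8 = 108
D → L → C → S → Y → X → H → D: 25+20+13+16+12+13+27 = 126
D → L → C → S → Y → H → X → D: 25+20+13+16+25+13+14 = 126
D → L → C → S → H → X → Y → D: 25+20+13+9+13+12+8 = 100
D → L → C → S → H → Y → X → D: 25+20+13+9+25+12+14 = 118
D → L → C → X → S → Y → H → D: 25+20+9+4+16+25+27 = 126
D → L → C → X → S → H → Y → D: 25+20+9+4+9+25+8 = 100
… (352 more)
D → L → S → H → X → C → Y → D: 25+15+9+13+9+3+8 = 82  ← best
The minimum is 82.
One optimal route: D → L → S → H → X → C → Y → D (or its reverse).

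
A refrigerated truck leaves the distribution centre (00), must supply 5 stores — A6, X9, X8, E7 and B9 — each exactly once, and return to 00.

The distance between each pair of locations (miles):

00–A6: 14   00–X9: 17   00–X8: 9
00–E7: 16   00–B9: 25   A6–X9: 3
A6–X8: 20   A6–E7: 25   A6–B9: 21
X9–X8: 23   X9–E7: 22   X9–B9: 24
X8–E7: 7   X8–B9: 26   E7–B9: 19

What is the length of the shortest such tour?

00 - A6 - X9 - X8 - E7 - B9 - 00: 14+3+23+7+19+25 = 91
00 - A6 - X9 - X8 - B9 - E7 - 00: 14+3+23+26+19+16 = 101
00 - A6 - X9 - E7 - X8 - B9 - 00: 14+3+22+7+26+25 = 97
00 - A6 - X9 - E7 - B9 - X8 - 00: 14+3+22+19+26+9 = 93
00 - A6 - X9 - B9 - X8 - E7 - 00: 14+3+24+26+7+16 = 90
00 - A6 - X9 - B9 - E7 - X8 - 00: 14+3+24+19+7+9 = 76
00 - A6 - X8 - X9 - E7 - B9 - 00: 14+20+23+22+19+25 = 123
00 - A6 - X8 - X9 - B9 - E7 - 00: 14+20+23+24+19+16 = 116
00 - A6 - X8 - E7 - X9 - B9 - 00: 14+20+7+22+24+25 = 112
00 - A6 - X8 - E7 - B9 - X9 - 00: 14+20+7+19+24+17 = 101
00 - A6 - X8 - B9 - X9 - E7 - 00: 14+20+26+24+22+16 = 122
00 - A6 - X8 - B9 - E7 - X9 - 00: 14+20+26+19+22+17 = 118
00 - A6 - E7 - X9 - X8 - B9 - 00: 14+25+22+23+26+25 = 135
00 - A6 - E7 - X9 - B9 - X8 - 00: 14+25+22+24+26+9 = 120
… (46 more)
The minimum is 76.
One optimal route: 00 → A6 → X9 → B9 → E7 → X8 → 00 (or its reverse).

76 miles — the shortest possible round trip.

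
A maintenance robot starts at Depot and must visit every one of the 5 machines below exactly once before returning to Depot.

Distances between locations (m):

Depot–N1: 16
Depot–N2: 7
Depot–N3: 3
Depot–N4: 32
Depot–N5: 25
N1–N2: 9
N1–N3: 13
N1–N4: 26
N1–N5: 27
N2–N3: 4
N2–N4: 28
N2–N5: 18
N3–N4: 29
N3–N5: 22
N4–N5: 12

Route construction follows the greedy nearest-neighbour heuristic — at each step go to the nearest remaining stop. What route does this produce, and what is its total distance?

From Depot: distances to unvisited — N3=3, N2=7, N1=16, N5=25, N4=32. Nearest is N3 (3).
From N3: distances to unvisited — N2=4, N1=13, N5=22, N4=29. Nearest is N2 (4).
From N2: distances to unvisited — N1=9, N5=18, N4=28. Nearest is N1 (9).
From N1: distances to unvisited — N4=26, N5=27. Nearest is N4 (26).
From N4: distances to unvisited — N5=12. Nearest is N5 (12).
Return N5→Depot: 25.
Total = 3 + 4 + 9 + 26 + 12 + 25 = 79.

Total distance 79 m via the nearest-neighbour route Depot → N3 → N2 → N1 → N4 → N5 → Depot.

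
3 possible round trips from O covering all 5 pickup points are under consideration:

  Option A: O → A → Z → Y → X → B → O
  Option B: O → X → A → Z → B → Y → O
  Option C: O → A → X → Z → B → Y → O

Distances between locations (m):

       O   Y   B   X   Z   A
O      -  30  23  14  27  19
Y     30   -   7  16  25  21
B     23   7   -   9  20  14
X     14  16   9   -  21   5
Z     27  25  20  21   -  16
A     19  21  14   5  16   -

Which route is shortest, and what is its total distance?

Option A: 19 + 16 + 25 + 16 + 9 + 23 = 108
Option B: 14 + 5 + 16 + 20 + 7 + 30 = 92
Option C: 19 + 5 + 21 + 20 + 7 + 30 = 102

Shortest is Option B, total 92 m.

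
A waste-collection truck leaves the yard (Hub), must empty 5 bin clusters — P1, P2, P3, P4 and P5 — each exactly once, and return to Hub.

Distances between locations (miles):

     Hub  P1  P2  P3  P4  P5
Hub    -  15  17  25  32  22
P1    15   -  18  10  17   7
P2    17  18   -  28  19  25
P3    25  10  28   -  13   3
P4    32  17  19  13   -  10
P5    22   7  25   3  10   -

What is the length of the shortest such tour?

Minimum total distance: 74 miles.

Hub-P1-P2-P3-P4-P5-Hub: 15+18+28+13+10+22 = 106
Hub-P1-P2-P3-P5-P4-Hub: 15+18+28+3+10+32 = 106
Hub-P1-P2-P4-P3-P5-Hub: 15+18+19+13+3+22 = 90
Hub-P1-P2-P4-P5-P3-Hub: 15+18+19+10+3+25 = 90
Hub-P1-P2-P5-P3-P4-Hub: 15+18+25+3+13+32 = 106
Hub-P1-P2-P5-P4-P3-Hub: 15+18+25+10+13+25 = 106
Hub-P1-P3-P2-P4-P5-Hub: 15+10+28+19+10+22 = 104
Hub-P1-P3-P2-P5-P4-Hub: 15+10+28+25+10+32 = 120
Hub-P1-P3-P4-P2-P5-Hub: 15+10+13+19+25+22 = 104
Hub-P1-P3-P4-P5-P2-Hub: 15+10+13+10+25+17 = 90
Hub-P1-P3-P5-P2-P4-Hub: 15+10+3+25+19+32 = 104
Hub-P1-P3-P5-P4-P2-Hub: 15+10+3+10+19+17 = 74
Hub-P1-P4-P2-P3-P5-Hub: 15+17+19+28+3+22 = 104
Hub-P1-P4-P2-P5-P3-Hub: 15+17+19+25+3+25 = 104
… (46 more)
The minimum is 74.
One optimal route: Hub → P1 → P3 → P5 → P4 → P2 → Hub (or its reverse).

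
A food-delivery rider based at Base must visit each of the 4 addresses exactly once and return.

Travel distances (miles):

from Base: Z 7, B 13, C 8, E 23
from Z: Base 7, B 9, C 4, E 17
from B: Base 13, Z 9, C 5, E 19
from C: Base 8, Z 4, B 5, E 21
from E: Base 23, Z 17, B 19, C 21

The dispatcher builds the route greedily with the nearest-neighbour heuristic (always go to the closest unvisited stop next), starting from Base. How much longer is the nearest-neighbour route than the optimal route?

2 miles longer than the optimal tour.

From Base: Z=7, C=8, B=13, E=23 → choose Z (7).
From Z: C=4, B=9, E=17 → choose C (4).
From C: B=5, E=21 → choose B (5).
From B: E=19 → choose E (19).
NN route Base → Z → C → B → E → Base costs 58.
Optimal: Base → Z → E → B → C → Base costs 56 (by enumerating all 12 distinct tours).
Excess = 58 − 56 = 2.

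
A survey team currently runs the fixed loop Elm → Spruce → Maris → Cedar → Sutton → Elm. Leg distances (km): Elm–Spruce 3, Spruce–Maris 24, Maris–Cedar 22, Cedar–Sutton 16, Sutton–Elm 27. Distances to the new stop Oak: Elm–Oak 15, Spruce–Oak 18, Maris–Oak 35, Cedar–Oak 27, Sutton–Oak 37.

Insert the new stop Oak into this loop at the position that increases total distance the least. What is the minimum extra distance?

+25 km — insert Oak between Sutton and Elm.

Insertion cost between consecutive stops i–j is d(i,Oak) + d(Oak,j) − d(i,j):
  between Elm and Spruce: 15 + 18 − 3 = 30
  between Spruce and Maris: 18 + 35 − 24 = 29
  between Maris and Cedar: 35 + 27 − 22 = 40
  between Cedar and Sutton: 27 + 37 − 16 = 48
  between Sutton and Elm: 37 + 15 − 27 = 25
Cheapest insertion is between Sutton and Elm, adding 25.
New total = 92 + 25 = 117.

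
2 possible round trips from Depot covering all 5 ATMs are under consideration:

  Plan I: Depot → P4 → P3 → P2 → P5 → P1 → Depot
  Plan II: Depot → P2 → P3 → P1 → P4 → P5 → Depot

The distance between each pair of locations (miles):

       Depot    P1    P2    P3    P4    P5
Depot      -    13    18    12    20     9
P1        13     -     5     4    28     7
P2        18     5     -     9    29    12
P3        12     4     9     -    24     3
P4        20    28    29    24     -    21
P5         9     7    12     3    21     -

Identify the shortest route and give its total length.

Plan I: 20 + 24 + 9 + 12 + 7 + 13 = 85
Plan II: 18 + 9 + 4 + 28 + 21 + 9 = 89

Shortest is Plan I, total 85 miles.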